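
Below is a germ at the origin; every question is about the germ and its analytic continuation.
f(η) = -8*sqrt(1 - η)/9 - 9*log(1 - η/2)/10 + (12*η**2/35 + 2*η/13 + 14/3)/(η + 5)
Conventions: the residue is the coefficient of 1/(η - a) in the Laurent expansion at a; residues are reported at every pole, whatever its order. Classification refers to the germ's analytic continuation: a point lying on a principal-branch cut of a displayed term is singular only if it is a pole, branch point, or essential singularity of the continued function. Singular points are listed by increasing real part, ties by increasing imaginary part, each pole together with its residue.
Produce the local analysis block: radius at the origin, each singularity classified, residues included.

Denominator factor (η + 5): pole of order 1 at -5, modulus 5.
Branch term (-9/10)*log(1 - η/(2)): its argument vanishes at η = 2, a logarithmic branch point, modulus 2.
Branch term (-8/9)*sqrt(1 - η/(1)): its argument vanishes at η = 1, a square-root branch point, modulus 1.
The radius of convergence is the smallest modulus among the singular points: 1.
The branch terms are analytic at -5 and contribute nothing to the residue; only the rational part matters.
At the order-1 pole -5 set g(η) = (η - (-5))*(rational part) = 12*η**2/35 + 2*η/13 + 14/3.
Simple pole: residue = g(a) at a = -5, which is 3404/273.
List the singular points by increasing real part (a conjugate pair: the negative imaginary part first).

Radius of convergence at 0: 1.
At -5: a pole of order 1; residue 3404/273.
At 1: an algebraic (square-root) branch point.
At 2: a logarithmic branch point.


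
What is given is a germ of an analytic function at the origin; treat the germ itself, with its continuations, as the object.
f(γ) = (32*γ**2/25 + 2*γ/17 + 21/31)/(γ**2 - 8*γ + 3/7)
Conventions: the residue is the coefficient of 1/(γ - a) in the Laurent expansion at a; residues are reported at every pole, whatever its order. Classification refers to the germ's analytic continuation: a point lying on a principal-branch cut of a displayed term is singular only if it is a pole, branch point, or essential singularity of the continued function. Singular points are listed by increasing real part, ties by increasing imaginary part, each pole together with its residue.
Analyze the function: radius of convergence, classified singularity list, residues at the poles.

Denominator factor (γ**2 - 8*γ + 3/7): discriminant 436/7, real irrational roots 4 + (1/7)*sqrt(763) and 4 - (1/7)*sqrt(763); poles of order 1, moduli 4 + (1/7)*sqrt(763) and 4 - (1/7)*sqrt(763).
The radius of convergence is the smallest modulus among the singular points: 4 - (1/7)*sqrt(763).
The factor γ**2 - 8*γ + 3/7 splits as (γ - a)(γ - a') with a = 4 - (1/7)*sqrt(763), a' = 4 + (1/7)*sqrt(763). At the order-1 pole a set g(γ) = (γ - a)*f(γ) = [32*γ**2/25 + 2*γ/17 + 21/31] / (γ - a').
Simple pole: residue = g(a) at a = 4 - (1/7)*sqrt(763), which is 2201/425 - (3832819/20105050)*sqrt(763).
The factor γ**2 - 8*γ + 3/7 splits as (γ - a)(γ - a') with a = 4 + (1/7)*sqrt(763), a' = 4 - (1/7)*sqrt(763). At the order-1 pole a set g(γ) = (γ - a)*f(γ) = [32*γ**2/25 + 2*γ/17 + 21/31] / (γ - a').
Simple pole: residue = g(a) at a = 4 + (1/7)*sqrt(763), which is 2201/425 + (3832819/20105050)*sqrt(763).
List the singular points by increasing real part (a conjugate pair: the negative imaginary part first).

Radius of convergence at 0: 4 - (1/7)*sqrt(763).
At 4 - (1/7)*sqrt(763): a pole of order 1; residue 2201/425 - (3832819/20105050)*sqrt(763).
At 4 + (1/7)*sqrt(763): a pole of order 1; residue 2201/425 + (3832819/20105050)*sqrt(763).


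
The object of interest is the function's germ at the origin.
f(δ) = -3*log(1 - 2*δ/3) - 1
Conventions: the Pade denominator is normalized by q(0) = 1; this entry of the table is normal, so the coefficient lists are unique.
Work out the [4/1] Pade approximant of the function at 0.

The Pade approximant has numerator coefficients [-1, 38/15, -2/5, -8/135, -4/405]; denominator coefficients [1, -8/15].

Taylor coefficients needed (expand at 0): a_0 = -1, a_1 = 2, a_2 = 2/3, a_3 = 8/27, a_4 = 4/27, a_5 = 32/405.
Write the denominator as Q(δ) = 1 + q1*δ. Requiring Q*f - P = O(δ^6) with deg P <= 4 kills the coefficients of δ^5..δ^5 in Q*f:
  δ^5: a_5 + q1*a_4 = 0, i.e. 32/405 + (4/27)*q1 = 0.
Solving this linear system: q1 = -8/15.
The numerator is Q*f truncated at degree 4: P0 = a_0 = -1; P1 = a_1 + q1*a_0 = 38/15; P2 = a_2 + q1*a_1 = -2/5; P3 = a_3 + q1*a_2 = -8/135; P4 = a_4 + q1*a_3 = -4/405.


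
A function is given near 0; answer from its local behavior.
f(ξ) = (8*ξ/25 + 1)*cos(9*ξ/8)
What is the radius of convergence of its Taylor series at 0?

The radius of convergence is infinite.

The factor cos(9*ξ/8) is entire and contributes no finite singular point.
The polynomial part has no poles.
No finite singular points: the Taylor series at 0 converges everywhere.


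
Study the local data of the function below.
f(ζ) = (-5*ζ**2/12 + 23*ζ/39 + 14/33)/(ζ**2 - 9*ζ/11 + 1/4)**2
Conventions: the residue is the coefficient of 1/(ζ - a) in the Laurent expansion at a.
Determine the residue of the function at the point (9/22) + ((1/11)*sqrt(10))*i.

The residue is -((466213/249600)*sqrt(10))*i.

The factor ζ**2 - 9*ζ/11 + 1/4 splits as (ζ - a)(ζ - a') with a = (9/22) + ((1/11)*sqrt(10))*i, a' = (9/22) - ((1/11)*sqrt(10))*i. At the order-2 pole a set g(ζ) = (ζ - a)^2*f(ζ) = [-5*ζ**2/12 + 23*ζ/39 + 14/33] / (ζ - a')^2.
Order-2 pole: residue = g'(a); g'((9/22) + ((1/11)*sqrt(10))*i) = -((466213/249600)*sqrt(10))*i, so the residue is -((466213/249600)*sqrt(10))*i.


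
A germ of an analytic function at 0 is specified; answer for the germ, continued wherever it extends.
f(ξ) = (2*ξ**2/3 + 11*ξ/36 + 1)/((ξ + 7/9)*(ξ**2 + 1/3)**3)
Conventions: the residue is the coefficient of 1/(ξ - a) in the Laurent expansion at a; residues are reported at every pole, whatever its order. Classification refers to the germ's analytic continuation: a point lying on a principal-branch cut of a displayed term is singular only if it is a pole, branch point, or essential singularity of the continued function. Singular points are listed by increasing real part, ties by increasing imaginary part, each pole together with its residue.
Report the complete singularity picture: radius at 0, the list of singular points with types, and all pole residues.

Radius of convergence at 0: (1/3)*sqrt(3).
At -7/9: a pole of order 1; residue 2477871/1755904.
At -((1/3)*sqrt(3))*i: a pole of order 3; residue (-2477871/3511808) + ((9103761/3511808)*sqrt(3))*i.
At ((1/3)*sqrt(3))*i: a pole of order 3; residue (-2477871/3511808) - ((9103761/3511808)*sqrt(3))*i.

Denominator factor (ξ + 7/9): pole of order 1 at -7/9, modulus 7/9.
Denominator factor (ξ**2 + 1/3)^3: discriminant -4/3, complex-conjugate roots ((1/3)*sqrt(3))*i and -((1/3)*sqrt(3))*i; poles of order 3, moduli (1/3)*sqrt(3) and (1/3)*sqrt(3).
The radius of convergence is the smallest modulus among the singular points: (1/3)*sqrt(3).
At the order-1 pole -7/9 set g(ξ) = (ξ - (-7/9))*f(ξ) = (2*ξ**2/3 + 11*ξ/36 + 1)/(ξ**2 + 1/3)**3.
Simple pole: residue = g(a) at a = -7/9, which is 2477871/1755904.
The factor ξ**2 + 1/3 splits as (ξ - a)(ξ - a') with a = -((1/3)*sqrt(3))*i, a' = ((1/3)*sqrt(3))*i. At the order-3 pole a set g(ξ) = (ξ - a)^3*f(ξ) = [(2*ξ**2/3 + 11*ξ/36 + 1)/(ξ + 7/9)] / (ξ - a')^3.
Order-3 pole: residue = g''(a)/2; g''(-((1/3)*sqrt(3))*i) = (-2477871/1755904) + ((9103761/1755904)*sqrt(3))*i, so the residue is (-2477871/3511808) + ((9103761/3511808)*sqrt(3))*i.
The factor ξ**2 + 1/3 splits as (ξ - a)(ξ - a') with a = ((1/3)*sqrt(3))*i, a' = -((1/3)*sqrt(3))*i. At the order-3 pole a set g(ξ) = (ξ - a)^3*f(ξ) = [(2*ξ**2/3 + 11*ξ/36 + 1)/(ξ + 7/9)] / (ξ - a')^3.
Order-3 pole: residue = g''(a)/2; g''(((1/3)*sqrt(3))*i) = (-2477871/1755904) - ((9103761/1755904)*sqrt(3))*i, so the residue is (-2477871/3511808) - ((9103761/3511808)*sqrt(3))*i.
List the singular points by increasing real part (a conjugate pair: the negative imaginary part first).


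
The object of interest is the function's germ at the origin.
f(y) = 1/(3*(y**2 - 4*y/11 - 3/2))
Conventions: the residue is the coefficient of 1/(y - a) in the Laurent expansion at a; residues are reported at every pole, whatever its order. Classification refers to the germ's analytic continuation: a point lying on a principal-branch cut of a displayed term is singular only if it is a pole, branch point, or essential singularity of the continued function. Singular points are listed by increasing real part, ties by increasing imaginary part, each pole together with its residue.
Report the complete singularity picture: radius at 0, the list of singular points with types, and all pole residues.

Radius of convergence at 0: -2/11 + (1/22)*sqrt(742).
At 2/11 - (1/22)*sqrt(742): a pole of order 1; residue -(11/2226)*sqrt(742).
At 2/11 + (1/22)*sqrt(742): a pole of order 1; residue (11/2226)*sqrt(742).

Denominator factor (y**2 - 4*y/11 - 3/2): discriminant 742/121, real irrational roots 2/11 + (1/22)*sqrt(742) and 2/11 - (1/22)*sqrt(742); poles of order 1, moduli 2/11 + (1/22)*sqrt(742) and -2/11 + (1/22)*sqrt(742).
The radius of convergence is the smallest modulus among the singular points: -2/11 + (1/22)*sqrt(742).
The factor y**2 - 4*y/11 - 3/2 splits as (y - a)(y - a') with a = 2/11 - (1/22)*sqrt(742), a' = 2/11 + (1/22)*sqrt(742). At the order-1 pole a set g(y) = (y - a)*f(y) = [1/3] / (y - a').
Simple pole: residue = g(a) at a = 2/11 - (1/22)*sqrt(742), which is -(11/2226)*sqrt(742).
The factor y**2 - 4*y/11 - 3/2 splits as (y - a)(y - a') with a = 2/11 + (1/22)*sqrt(742), a' = 2/11 - (1/22)*sqrt(742). At the order-1 pole a set g(y) = (y - a)*f(y) = [1/3] / (y - a').
Simple pole: residue = g(a) at a = 2/11 + (1/22)*sqrt(742), which is (11/2226)*sqrt(742).
List the singular points by increasing real part (a conjugate pair: the negative imaginary part first).


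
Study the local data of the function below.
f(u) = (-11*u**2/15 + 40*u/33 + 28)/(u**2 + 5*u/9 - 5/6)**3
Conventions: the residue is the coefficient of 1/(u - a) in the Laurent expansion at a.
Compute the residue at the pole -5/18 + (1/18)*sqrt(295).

The factor u**2 + 5*u/9 - 5/6 splits as (u - a)(u - a') with a = -5/18 + (1/18)*sqrt(295), a' = -5/18 - (1/18)*sqrt(295). At the order-3 pole a set g(u) = (u - a)^3*f(u) = [-11*u**2/15 + 40*u/33 + 28] / (u - a')^3.
Order-3 pole: residue = g''(a)/2; g''(-5/18 + (1/18)*sqrt(295)) = (216914436/282396125)*sqrt(295), so the residue is (108457218/282396125)*sqrt(295).

The residue is (108457218/282396125)*sqrt(295).


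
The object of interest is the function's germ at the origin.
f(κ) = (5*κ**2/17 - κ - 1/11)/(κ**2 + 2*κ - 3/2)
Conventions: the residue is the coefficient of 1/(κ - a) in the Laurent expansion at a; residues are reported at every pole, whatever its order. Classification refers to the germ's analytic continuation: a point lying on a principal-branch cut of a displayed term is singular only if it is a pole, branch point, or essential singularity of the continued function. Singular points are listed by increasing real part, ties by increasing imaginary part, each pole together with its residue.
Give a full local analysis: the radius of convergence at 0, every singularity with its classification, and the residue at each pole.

Radius of convergence at 0: -1 + (1/2)*sqrt(10).
At -1 - (1/2)*sqrt(10): a pole of order 1; residue -27/34 - (145/748)*sqrt(10).
At -1 + (1/2)*sqrt(10): a pole of order 1; residue -27/34 + (145/748)*sqrt(10).

Denominator factor (κ**2 + 2*κ - 3/2): discriminant 10, real irrational roots -1 + (1/2)*sqrt(10) and -1 - (1/2)*sqrt(10); poles of order 1, moduli -1 + (1/2)*sqrt(10) and 1 + (1/2)*sqrt(10).
The radius of convergence is the smallest modulus among the singular points: -1 + (1/2)*sqrt(10).
The factor κ**2 + 2*κ - 3/2 splits as (κ - a)(κ - a') with a = -1 - (1/2)*sqrt(10), a' = -1 + (1/2)*sqrt(10). At the order-1 pole a set g(κ) = (κ - a)*f(κ) = [5*κ**2/17 - κ - 1/11] / (κ - a').
Simple pole: residue = g(a) at a = -1 - (1/2)*sqrt(10), which is -27/34 - (145/748)*sqrt(10).
The factor κ**2 + 2*κ - 3/2 splits as (κ - a)(κ - a') with a = -1 + (1/2)*sqrt(10), a' = -1 - (1/2)*sqrt(10). At the order-1 pole a set g(κ) = (κ - a)*f(κ) = [5*κ**2/17 - κ - 1/11] / (κ - a').
Simple pole: residue = g(a) at a = -1 + (1/2)*sqrt(10), which is -27/34 + (145/748)*sqrt(10).
List the singular points by increasing real part (a conjugate pair: the negative imaginary part first).


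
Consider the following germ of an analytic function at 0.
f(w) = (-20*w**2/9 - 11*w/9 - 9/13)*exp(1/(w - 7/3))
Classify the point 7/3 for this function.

The point is an essential singularity.

The exponent 1/(w - (7/3)) has a pole at 7/3, so exp(1/(w - (7/3))) takes every nonzero value near it: an essential singularity (not a pole of any order).


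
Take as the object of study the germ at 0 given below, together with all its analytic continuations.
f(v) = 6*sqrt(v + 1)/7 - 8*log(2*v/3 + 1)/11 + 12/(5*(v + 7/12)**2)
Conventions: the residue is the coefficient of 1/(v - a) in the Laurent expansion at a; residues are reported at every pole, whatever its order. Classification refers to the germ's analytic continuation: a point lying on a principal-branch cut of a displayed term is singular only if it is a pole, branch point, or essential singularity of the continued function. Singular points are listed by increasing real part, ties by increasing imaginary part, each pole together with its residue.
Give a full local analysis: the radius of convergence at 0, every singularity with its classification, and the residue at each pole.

Denominator factor (v + 7/12)^2: pole of order 2 at -7/12, modulus 7/12.
Branch term (6/7)*sqrt(1 - v/(-1)): its argument vanishes at v = -1, a square-root branch point, modulus 1.
Branch term (-8/11)*log(1 - v/(-3/2)): its argument vanishes at v = -3/2, a logarithmic branch point, modulus 3/2.
The radius of convergence is the smallest modulus among the singular points: 7/12.
The branch terms are analytic at -7/12 and contribute nothing to the residue; only the rational part matters.
At the order-2 pole -7/12 set g(v) = (v - (-7/12))^2*(rational part) = 12/5.
Order-2 pole: residue = g'(a); g'(-7/12) = 0, so the residue is 0.
List the singular points by increasing real part (a conjugate pair: the negative imaginary part first).

Radius of convergence at 0: 7/12.
At -3/2: a logarithmic branch point.
At -1: an algebraic (square-root) branch point.
At -7/12: a pole of order 2; residue 0.


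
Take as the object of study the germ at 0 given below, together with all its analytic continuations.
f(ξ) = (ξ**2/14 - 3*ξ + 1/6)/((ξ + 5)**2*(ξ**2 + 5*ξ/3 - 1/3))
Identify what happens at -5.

The denominator factor ξ + 5 vanishes at -5 and appears to the power 2; the numerator there equals 356/21, nonzero, and no other factor vanishes.
Hence a pole whose order is the multiplicity, 2.

The point is a pole of order 2.


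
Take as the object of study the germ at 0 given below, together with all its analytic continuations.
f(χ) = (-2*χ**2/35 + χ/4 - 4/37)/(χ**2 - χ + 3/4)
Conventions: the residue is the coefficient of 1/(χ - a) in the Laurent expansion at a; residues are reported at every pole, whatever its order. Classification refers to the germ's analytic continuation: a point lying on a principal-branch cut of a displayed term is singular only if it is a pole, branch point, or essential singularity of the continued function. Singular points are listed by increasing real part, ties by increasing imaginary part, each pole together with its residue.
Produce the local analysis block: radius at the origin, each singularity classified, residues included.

Radius of convergence at 0: (1/2)*sqrt(3).
At (1/2) - ((1/2)*sqrt(2))*i: a pole of order 1; residue (27/280) + ((323/20720)*sqrt(2))*i.
At (1/2) + ((1/2)*sqrt(2))*i: a pole of order 1; residue (27/280) - ((323/20720)*sqrt(2))*i.

Denominator factor (χ**2 - χ + 3/4): discriminant -2, complex-conjugate roots (1/2) + ((1/2)*sqrt(2))*i and (1/2) - ((1/2)*sqrt(2))*i; poles of order 1, moduli (1/2)*sqrt(3) and (1/2)*sqrt(3).
The radius of convergence is the smallest modulus among the singular points: (1/2)*sqrt(3).
The factor χ**2 - χ + 3/4 splits as (χ - a)(χ - a') with a = (1/2) - ((1/2)*sqrt(2))*i, a' = (1/2) + ((1/2)*sqrt(2))*i. At the order-1 pole a set g(χ) = (χ - a)*f(χ) = [-2*χ**2/35 + χ/4 - 4/37] / (χ - a').
Simple pole: residue = g(a) at a = (1/2) - ((1/2)*sqrt(2))*i, which is (27/280) + ((323/20720)*sqrt(2))*i.
The factor χ**2 - χ + 3/4 splits as (χ - a)(χ - a') with a = (1/2) + ((1/2)*sqrt(2))*i, a' = (1/2) - ((1/2)*sqrt(2))*i. At the order-1 pole a set g(χ) = (χ - a)*f(χ) = [-2*χ**2/35 + χ/4 - 4/37] / (χ - a').
Simple pole: residue = g(a) at a = (1/2) + ((1/2)*sqrt(2))*i, which is (27/280) - ((323/20720)*sqrt(2))*i.
List the singular points by increasing real part (a conjugate pair: the negative imaginary part first).


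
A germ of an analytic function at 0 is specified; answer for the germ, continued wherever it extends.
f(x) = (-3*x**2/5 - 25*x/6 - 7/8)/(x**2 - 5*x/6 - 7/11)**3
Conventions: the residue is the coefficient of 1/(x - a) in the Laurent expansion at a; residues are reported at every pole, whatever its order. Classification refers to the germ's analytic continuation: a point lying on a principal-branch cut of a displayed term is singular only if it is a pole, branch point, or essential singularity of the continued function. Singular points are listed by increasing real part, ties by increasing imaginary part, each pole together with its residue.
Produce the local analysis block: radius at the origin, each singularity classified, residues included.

Denominator factor (x**2 - 5*x/6 - 7/11)^3: discriminant 1283/396, real irrational roots 5/12 + (1/132)*sqrt(14113) and 5/12 - (1/132)*sqrt(14113); poles of order 3, moduli 5/12 + (1/132)*sqrt(14113) and -5/12 + (1/132)*sqrt(14113).
The radius of convergence is the smallest modulus among the singular points: -5/12 + (1/132)*sqrt(14113).
The factor x**2 - 5*x/6 - 7/11 splits as (x - a)(x - a') with a = 5/12 - (1/132)*sqrt(14113), a' = 5/12 + (1/132)*sqrt(14113). At the order-3 pole a set g(x) = (x - a)^3*f(x) = [-3*x**2/5 - 25*x/6 - 7/8] / (x - a')^3.
Order-3 pole: residue = g''(a)/2; g''(5/12 - (1/132)*sqrt(14113)) = (144142416/10559660935)*sqrt(14113), so the residue is (72071208/10559660935)*sqrt(14113).
The factor x**2 - 5*x/6 - 7/11 splits as (x - a)(x - a') with a = 5/12 + (1/132)*sqrt(14113), a' = 5/12 - (1/132)*sqrt(14113). At the order-3 pole a set g(x) = (x - a)^3*f(x) = [-3*x**2/5 - 25*x/6 - 7/8] / (x - a')^3.
Order-3 pole: residue = g''(a)/2; g''(5/12 + (1/132)*sqrt(14113)) = -(144142416/10559660935)*sqrt(14113), so the residue is -(72071208/10559660935)*sqrt(14113).
List the singular points by increasing real part (a conjugate pair: the negative imaginary part first).

Radius of convergence at 0: -5/12 + (1/132)*sqrt(14113).
At 5/12 - (1/132)*sqrt(14113): a pole of order 3; residue (72071208/10559660935)*sqrt(14113).
At 5/12 + (1/132)*sqrt(14113): a pole of order 3; residue -(72071208/10559660935)*sqrt(14113).


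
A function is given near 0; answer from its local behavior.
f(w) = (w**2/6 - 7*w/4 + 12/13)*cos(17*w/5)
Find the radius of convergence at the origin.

The radius of convergence is infinite.

The factor cos(17*w/5) is entire and contributes no finite singular point.
The polynomial part has no poles.
No finite singular points: the Taylor series at 0 converges everywhere.


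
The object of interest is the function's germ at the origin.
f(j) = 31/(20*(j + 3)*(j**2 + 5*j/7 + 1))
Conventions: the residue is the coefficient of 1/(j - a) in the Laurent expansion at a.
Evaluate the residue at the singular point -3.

The residue is 217/1100.

At the order-1 pole -3 set g(j) = (j - (-3))*f(j) = 31/(20*(j**2 + 5*j/7 + 1)).
Simple pole: residue = g(a) at a = -3, which is 217/1100.


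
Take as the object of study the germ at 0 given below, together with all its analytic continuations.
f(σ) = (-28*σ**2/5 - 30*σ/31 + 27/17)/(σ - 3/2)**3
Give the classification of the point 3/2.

The denominator factor σ - 3/2 vanishes at 3/2 and appears to the power 3; the numerator there equals -32841/2635, nonzero, and no other factor vanishes.
Hence a pole whose order is the multiplicity, 3.

The point is a pole of order 3.


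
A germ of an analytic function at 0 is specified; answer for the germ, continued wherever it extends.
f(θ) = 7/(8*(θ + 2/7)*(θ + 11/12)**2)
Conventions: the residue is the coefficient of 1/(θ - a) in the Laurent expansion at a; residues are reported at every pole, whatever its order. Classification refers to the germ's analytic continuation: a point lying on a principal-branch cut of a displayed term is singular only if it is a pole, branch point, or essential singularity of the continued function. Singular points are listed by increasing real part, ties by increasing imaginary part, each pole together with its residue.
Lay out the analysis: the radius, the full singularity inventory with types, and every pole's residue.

Denominator factor (θ + 11/12)^2: pole of order 2 at -11/12, modulus 11/12.
Denominator factor (θ + 2/7): pole of order 1 at -2/7, modulus 2/7.
The radius of convergence is the smallest modulus among the singular points: 2/7.
At the order-2 pole -11/12 set g(θ) = (θ - (-11/12))^2*f(θ) = 7/(8*(θ + 2/7)).
Order-2 pole: residue = g'(a); g'(-11/12) = -6174/2809, so the residue is -6174/2809.
At the order-1 pole -2/7 set g(θ) = (θ - (-2/7))*f(θ) = 7/(8*(θ + 11/12)**2).
Simple pole: residue = g(a) at a = -2/7, which is 6174/2809.
List the singular points by increasing real part (a conjugate pair: the negative imaginary part first).

Radius of convergence at 0: 2/7.
At -11/12: a pole of order 2; residue -6174/2809.
At -2/7: a pole of order 1; residue 6174/2809.


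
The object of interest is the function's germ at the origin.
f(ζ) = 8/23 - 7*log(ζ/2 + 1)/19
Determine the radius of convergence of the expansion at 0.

The radius of convergence is 2.

Branch term (-7/19)*log(1 - ζ/(-2)): its argument vanishes at ζ = -2, a logarithmic branch point, modulus 2.
The radius of convergence is the smallest modulus among the singular points: 2.


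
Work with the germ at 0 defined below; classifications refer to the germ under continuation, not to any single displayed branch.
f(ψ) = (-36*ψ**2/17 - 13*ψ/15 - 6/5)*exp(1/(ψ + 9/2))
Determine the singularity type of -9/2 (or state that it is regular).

The point is an essential singularity.

The exponent 1/(ψ - (-9/2)) has a pole at -9/2, so exp(1/(ψ - (-9/2))) takes every nonzero value near it: an essential singularity (not a pole of any order).


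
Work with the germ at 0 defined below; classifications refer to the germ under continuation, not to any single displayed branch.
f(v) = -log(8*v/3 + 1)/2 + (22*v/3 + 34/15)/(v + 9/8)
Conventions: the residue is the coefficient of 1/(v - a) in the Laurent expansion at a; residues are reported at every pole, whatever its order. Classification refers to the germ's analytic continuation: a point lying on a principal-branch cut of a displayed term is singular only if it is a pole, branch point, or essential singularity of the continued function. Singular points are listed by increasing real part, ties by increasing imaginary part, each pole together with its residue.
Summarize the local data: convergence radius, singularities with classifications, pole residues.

Denominator factor (v + 9/8): pole of order 1 at -9/8, modulus 9/8.
Branch term (-1/2)*log(1 - v/(-3/8)): its argument vanishes at v = -3/8, a logarithmic branch point, modulus 3/8.
The radius of convergence is the smallest modulus among the singular points: 3/8.
The branch term is analytic at -9/8 and contributes nothing to the residue; only the rational part matters.
At the order-1 pole -9/8 set g(v) = (v - (-9/8))*(rational part) = 22*v/3 + 34/15.
Simple pole: residue = g(a) at a = -9/8, which is -359/60.
List the singular points by increasing real part (a conjugate pair: the negative imaginary part first).

Radius of convergence at 0: 3/8.
At -9/8: a pole of order 1; residue -359/60.
At -3/8: a logarithmic branch point.


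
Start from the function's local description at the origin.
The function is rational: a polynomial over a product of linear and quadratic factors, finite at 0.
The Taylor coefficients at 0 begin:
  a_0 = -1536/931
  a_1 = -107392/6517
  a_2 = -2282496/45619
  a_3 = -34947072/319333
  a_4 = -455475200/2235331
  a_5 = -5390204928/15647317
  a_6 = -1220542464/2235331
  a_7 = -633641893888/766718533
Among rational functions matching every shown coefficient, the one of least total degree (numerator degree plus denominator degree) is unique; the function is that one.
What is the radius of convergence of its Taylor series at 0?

The radius of convergence is 7/8.

No rational of total degree below 4 reproduces all 8 coefficients; solving the [1/3] Pade equations on them gives f(σ) = (29*σ/4 + 21/19)/(σ - 7/8)**3, whose expansion matches every shown term.
Denominator factor (σ - 7/8)^3: pole of order 3 at 7/8, modulus 7/8.
The radius of convergence is the smallest modulus among the singular points: 7/8.


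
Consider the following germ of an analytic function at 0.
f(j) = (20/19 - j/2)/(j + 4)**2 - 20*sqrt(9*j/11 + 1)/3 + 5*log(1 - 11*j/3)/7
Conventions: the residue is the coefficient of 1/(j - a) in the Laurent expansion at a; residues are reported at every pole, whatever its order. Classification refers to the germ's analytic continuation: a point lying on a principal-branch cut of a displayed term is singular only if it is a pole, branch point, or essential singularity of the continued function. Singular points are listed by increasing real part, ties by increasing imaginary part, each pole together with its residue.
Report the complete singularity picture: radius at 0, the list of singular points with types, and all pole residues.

Denominator factor (j + 4)^2: pole of order 2 at -4, modulus 4.
Branch term (-20/3)*sqrt(1 - j/(-11/9)): its argument vanishes at j = -11/9, a square-root branch point, modulus 11/9.
Branch term (5/7)*log(1 - j/(3/11)): its argument vanishes at j = 3/11, a logarithmic branch point, modulus 3/11.
The radius of convergence is the smallest modulus among the singular points: 3/11.
The branch terms are analytic at -4 and contribute nothing to the residue; only the rational part matters.
At the order-2 pole -4 set g(j) = (j - (-4))^2*(rational part) = 20/19 - j/2.
Order-2 pole: residue = g'(a); g'(-4) = -1/2, so the residue is -1/2.
List the singular points by increasing real part (a conjugate pair: the negative imaginary part first).

Radius of convergence at 0: 3/11.
At -4: a pole of order 2; residue -1/2.
At -11/9: an algebraic (square-root) branch point.
At 3/11: a logarithmic branch point.


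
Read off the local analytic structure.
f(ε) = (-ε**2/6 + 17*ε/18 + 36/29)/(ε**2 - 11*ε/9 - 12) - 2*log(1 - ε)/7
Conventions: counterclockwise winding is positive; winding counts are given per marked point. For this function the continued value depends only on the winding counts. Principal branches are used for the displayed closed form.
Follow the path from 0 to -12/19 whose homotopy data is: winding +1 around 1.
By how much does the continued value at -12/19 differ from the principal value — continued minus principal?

Continued minus principal equals -(4/7)*pi*i.

The rational part is single-valued and drops out of the difference; each branch term changes only by its own monodromy.
(-2/7)*log(1 - ε/(1)): each positive loop around 1 adds 2*pi*i to the log, so winding +1 contributes (-2/7)*(1)*2*pi*i = -(4/7)*pi*i.
Summing the contributions at ε = -12/19 gives -(4/7)*pi*i.


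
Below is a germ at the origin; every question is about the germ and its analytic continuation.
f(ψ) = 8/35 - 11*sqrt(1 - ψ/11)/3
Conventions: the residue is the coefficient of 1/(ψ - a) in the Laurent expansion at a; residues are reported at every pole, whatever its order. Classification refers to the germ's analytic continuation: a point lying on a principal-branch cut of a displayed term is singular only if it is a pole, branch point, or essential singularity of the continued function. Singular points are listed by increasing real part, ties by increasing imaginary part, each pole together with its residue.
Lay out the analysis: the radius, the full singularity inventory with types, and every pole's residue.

Radius of convergence at 0: 11.
At 11: an algebraic (square-root) branch point.

Branch term (-11/3)*sqrt(1 - ψ/(11)): its argument vanishes at ψ = 11, a square-root branch point, modulus 11.
The radius of convergence is the smallest modulus among the singular points: 11.


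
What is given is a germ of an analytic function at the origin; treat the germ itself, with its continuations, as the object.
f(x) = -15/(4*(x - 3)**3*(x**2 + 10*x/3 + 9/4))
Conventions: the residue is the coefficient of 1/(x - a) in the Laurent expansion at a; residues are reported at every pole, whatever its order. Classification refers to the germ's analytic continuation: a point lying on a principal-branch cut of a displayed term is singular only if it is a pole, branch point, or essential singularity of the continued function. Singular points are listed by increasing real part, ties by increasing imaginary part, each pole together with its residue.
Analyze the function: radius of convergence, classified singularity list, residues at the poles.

Denominator factor (x - 3)^3: pole of order 3 at 3, modulus 3.
Denominator factor (x**2 + 10*x/3 + 9/4): discriminant 19/9, real irrational roots -5/3 + (1/6)*sqrt(19) and -5/3 - (1/6)*sqrt(19); poles of order 1, moduli 5/3 - (1/6)*sqrt(19) and 5/3 + (1/6)*sqrt(19).
The radius of convergence is the smallest modulus among the singular points: 5/3 - (1/6)*sqrt(19).
The factor x**2 + 10*x/3 + 9/4 splits as (x - a)(x - a') with a = -5/3 - (1/6)*sqrt(19), a' = -5/3 + (1/6)*sqrt(19). At the order-1 pole a set g(x) = (x - a)*f(x) = [-15/(4*(x - 3)**3)] / (x - a').
Simple pole: residue = g(a) at a = -5/3 - (1/6)*sqrt(19), which is 4742/368475 - (47096/7001025)*sqrt(19).
The factor x**2 + 10*x/3 + 9/4 splits as (x - a)(x - a') with a = -5/3 + (1/6)*sqrt(19), a' = -5/3 - (1/6)*sqrt(19). At the order-1 pole a set g(x) = (x - a)*f(x) = [-15/(4*(x - 3)**3)] / (x - a').
Simple pole: residue = g(a) at a = -5/3 + (1/6)*sqrt(19), which is 4742/368475 + (47096/7001025)*sqrt(19).
At the order-3 pole 3 set g(x) = (x - (3))^3*f(x) = -15/(4*(x**2 + 10*x/3 + 9/4)).
Order-3 pole: residue = g''(a)/2; g''(3) = -18968/368475, so the residue is -9484/368475.
List the singular points by increasing real part (a conjugate pair: the negative imaginary part first).

Radius of convergence at 0: 5/3 - (1/6)*sqrt(19).
At -5/3 - (1/6)*sqrt(19): a pole of order 1; residue 4742/368475 - (47096/7001025)*sqrt(19).
At -5/3 + (1/6)*sqrt(19): a pole of order 1; residue 4742/368475 + (47096/7001025)*sqrt(19).
At 3: a pole of order 3; residue -9484/368475.


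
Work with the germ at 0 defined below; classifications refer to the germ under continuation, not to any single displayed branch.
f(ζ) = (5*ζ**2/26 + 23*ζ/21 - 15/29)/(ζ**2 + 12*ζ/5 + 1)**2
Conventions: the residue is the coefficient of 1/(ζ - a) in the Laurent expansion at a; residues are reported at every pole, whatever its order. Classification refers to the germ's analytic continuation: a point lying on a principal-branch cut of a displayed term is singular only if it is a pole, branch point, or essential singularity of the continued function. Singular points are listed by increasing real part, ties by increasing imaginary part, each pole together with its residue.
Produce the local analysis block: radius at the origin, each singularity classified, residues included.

Radius of convergence at 0: 6/5 - (1/5)*sqrt(11).
At -6/5 - (1/5)*sqrt(11): a pole of order 2; residue -(1081475/2554552)*sqrt(11).
At -6/5 + (1/5)*sqrt(11): a pole of order 2; residue (1081475/2554552)*sqrt(11).

Denominator factor (ζ**2 + 12*ζ/5 + 1)^2: discriminant 44/25, real irrational roots -6/5 + (1/5)*sqrt(11) and -6/5 - (1/5)*sqrt(11); poles of order 2, moduli 6/5 - (1/5)*sqrt(11) and 6/5 + (1/5)*sqrt(11).
The radius of convergence is the smallest modulus among the singular points: 6/5 - (1/5)*sqrt(11).
The factor ζ**2 + 12*ζ/5 + 1 splits as (ζ - a)(ζ - a') with a = -6/5 - (1/5)*sqrt(11), a' = -6/5 + (1/5)*sqrt(11). At the order-2 pole a set g(ζ) = (ζ - a)^2*f(ζ) = [5*ζ**2/26 + 23*ζ/21 - 15/29] / (ζ - a')^2.
Order-2 pole: residue = g'(a); g'(-6/5 - (1/5)*sqrt(11)) = -(1081475/2554552)*sqrt(11), so the residue is -(1081475/2554552)*sqrt(11).
The factor ζ**2 + 12*ζ/5 + 1 splits as (ζ - a)(ζ - a') with a = -6/5 + (1/5)*sqrt(11), a' = -6/5 - (1/5)*sqrt(11). At the order-2 pole a set g(ζ) = (ζ - a)^2*f(ζ) = [5*ζ**2/26 + 23*ζ/21 - 15/29] / (ζ - a')^2.
Order-2 pole: residue = g'(a); g'(-6/5 + (1/5)*sqrt(11)) = (1081475/2554552)*sqrt(11), so the residue is (1081475/2554552)*sqrt(11).
List the singular points by increasing real part (a conjugate pair: the negative imaginary part first).


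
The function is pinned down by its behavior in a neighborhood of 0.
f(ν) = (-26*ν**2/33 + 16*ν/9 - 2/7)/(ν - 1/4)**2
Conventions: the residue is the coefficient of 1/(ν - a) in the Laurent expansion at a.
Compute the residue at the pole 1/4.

The residue is 137/99.

At the order-2 pole 1/4 set g(ν) = (ν - (1/4))^2*f(ν) = -26*ν**2/33 + 16*ν/9 - 2/7.
Order-2 pole: residue = g'(a); g'(1/4) = 137/99, so the residue is 137/99.


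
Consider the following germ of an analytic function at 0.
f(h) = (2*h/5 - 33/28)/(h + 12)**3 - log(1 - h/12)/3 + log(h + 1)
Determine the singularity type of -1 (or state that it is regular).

The point is a logarithmic branch point.

The term (1)*log(1 - h/(-1)) has argument 1 - -1/(-1) = 0 at -1: a logarithmic (infinitely-sheeted) branch point; the remaining terms are analytic or single-valued there.


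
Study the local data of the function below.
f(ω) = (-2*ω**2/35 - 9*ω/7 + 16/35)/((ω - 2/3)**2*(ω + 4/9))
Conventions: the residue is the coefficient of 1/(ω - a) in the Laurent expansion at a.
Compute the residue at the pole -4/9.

The residue is 103/125.

At the order-1 pole -4/9 set g(ω) = (ω - (-4/9))*f(ω) = (-2*ω**2/35 - 9*ω/7 + 16/35)/(ω - 2/3)**2.
Simple pole: residue = g(a) at a = -4/9, which is 103/125.


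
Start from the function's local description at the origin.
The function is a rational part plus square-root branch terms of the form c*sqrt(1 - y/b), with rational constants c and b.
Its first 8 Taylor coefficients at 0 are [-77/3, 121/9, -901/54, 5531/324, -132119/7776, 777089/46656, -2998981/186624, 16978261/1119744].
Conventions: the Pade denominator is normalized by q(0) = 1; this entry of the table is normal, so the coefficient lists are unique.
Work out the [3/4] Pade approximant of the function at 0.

Taylor coefficients needed (read off): a_0 = -77/3, a_1 = 121/9, a_2 = -901/54, a_3 = 5531/324, a_4 = -132119/7776, a_5 = 777089/46656, a_6 = -2998981/186624, a_7 = 16978261/1119744.
Write the denominator as Q(y) = 1 + q1*y + q2*y^2 + q3*y^3 + q4*y^4. Requiring Q*f - P = O(y^8) with deg P <= 3 kills the coefficients of y^4..y^7 in Q*f:
  y^4: a_4 + q1*a_3 + q2*a_2 + q3*a_1 + q4*a_0 = 0, i.e. -132119/7776 + (5531/324)*q1 + (-901/54)*q2 + (121/9)*q3 + (-77/3)*q4 = 0.
  y^5: a_5 + q1*a_4 + q2*a_3 + q3*a_2 + q4*a_1 = 0, i.e. 777089/46656 + (-132119/7776)*q1 + (5531/324)*q2 + (-901/54)*q3 + (121/9)*q4 = 0.
  y^6: a_6 + q1*a_5 + q2*a_4 + q3*a_3 + q4*a_2 = 0, i.e. -2998981/186624 + (777089/46656)*q1 + (-132119/7776)*q2 + (5531/324)*q3 + (-901/54)*q4 = 0.
  y^7: a_7 + q1*a_6 + q2*a_5 + q3*a_4 + q4*a_3 = 0, i.e. 16978261/1119744 + (-2998981/186624)*q1 + (777089/46656)*q2 + (-132119/7776)*q3 + (5531/324)*q4 = 0.
Solving this linear system: q1 = 88544363/34916682, q2 = 246835129/139666728, q3 = 539459365/2514001104, q4 = -178513925/15084006624.
The numerator is Q*f truncated at degree 3: P0 = a_0 = -77/3; P1 = a_1 + q1*a_0 = -601067753/11638894; P2 = a_2 + q1*a_1 + q2*a_0 = -11712243365/419000184; P3 = a_3 + q1*a_2 + q2*a_1 + q3*a_0 = -17566835425/2514001104.

The Pade approximant has numerator coefficients [-77/3, -601067753/11638894, -11712243365/419000184, -17566835425/2514001104]; denominator coefficients [1, 88544363/34916682, 246835129/139666728, 539459365/2514001104, -178513925/15084006624].


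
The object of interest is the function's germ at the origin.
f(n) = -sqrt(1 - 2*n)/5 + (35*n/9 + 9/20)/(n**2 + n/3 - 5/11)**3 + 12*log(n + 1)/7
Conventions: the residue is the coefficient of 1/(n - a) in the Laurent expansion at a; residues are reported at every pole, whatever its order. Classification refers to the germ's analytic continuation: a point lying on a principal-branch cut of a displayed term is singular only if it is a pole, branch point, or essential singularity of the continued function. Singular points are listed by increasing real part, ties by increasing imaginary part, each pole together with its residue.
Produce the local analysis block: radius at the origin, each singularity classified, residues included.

Radius of convergence at 0: 1/2.
At -1: a logarithmic branch point.
At -1/6 - (1/66)*sqrt(2101): a pole of order 3; residue (349569/69678710)*sqrt(2101).
At 1/2: an algebraic (square-root) branch point.
At -1/6 + (1/66)*sqrt(2101): a pole of order 3; residue -(349569/69678710)*sqrt(2101).

Denominator factor (n**2 + n/3 - 5/11)^3: discriminant 191/99, real irrational roots -1/6 + (1/66)*sqrt(2101) and -1/6 - (1/66)*sqrt(2101); poles of order 3, moduli -1/6 + (1/66)*sqrt(2101) and 1/6 + (1/66)*sqrt(2101).
Branch term (-1/5)*sqrt(1 - n/(1/2)): its argument vanishes at n = 1/2, a square-root branch point, modulus 1/2.
Branch term (12/7)*log(1 - n/(-1)): its argument vanishes at n = -1, a logarithmic branch point, modulus 1.
The radius of convergence is the smallest modulus among the singular points: 1/2.
The branch terms are analytic at -1/6 - (1/66)*sqrt(2101) and contribute nothing to the residue; only the rational part matters.
The factor n**2 + n/3 - 5/11 splits as (n - a)(n - a') with a = -1/6 - (1/66)*sqrt(2101), a' = -1/6 + (1/66)*sqrt(2101). At the order-3 pole a set g(n) = (n - a)^3*(rational part) = [35*n/9 + 9/20] / (n - a')^3.
Order-3 pole: residue = g''(a)/2; g''(-1/6 - (1/66)*sqrt(2101)) = (349569/34839355)*sqrt(2101), so the residue is (349569/69678710)*sqrt(2101).
The branch terms are analytic at -1/6 + (1/66)*sqrt(2101) and contribute nothing to the residue; only the rational part matters.
The factor n**2 + n/3 - 5/11 splits as (n - a)(n - a') with a = -1/6 + (1/66)*sqrt(2101), a' = -1/6 - (1/66)*sqrt(2101). At the order-3 pole a set g(n) = (n - a)^3*(rational part) = [35*n/9 + 9/20] / (n - a')^3.
Order-3 pole: residue = g''(a)/2; g''(-1/6 + (1/66)*sqrt(2101)) = -(349569/34839355)*sqrt(2101), so the residue is -(349569/69678710)*sqrt(2101).
List the singular points by increasing real part (a conjugate pair: the negative imaginary part first).


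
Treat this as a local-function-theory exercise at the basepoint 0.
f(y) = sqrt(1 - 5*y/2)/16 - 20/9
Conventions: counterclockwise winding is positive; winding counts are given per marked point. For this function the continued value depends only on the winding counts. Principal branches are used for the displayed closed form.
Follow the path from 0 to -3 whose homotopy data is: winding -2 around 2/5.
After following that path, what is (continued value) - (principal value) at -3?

The rational part is single-valued and drops out of the difference; each branch term changes only by its own monodromy.
(1/16)*sqrt(1 - y/(2/5)): winding -2 is even, the square root returns to the same sheet, contribution 0.
Summing the contributions at y = -3 gives 0.

Continued minus principal equals 0.


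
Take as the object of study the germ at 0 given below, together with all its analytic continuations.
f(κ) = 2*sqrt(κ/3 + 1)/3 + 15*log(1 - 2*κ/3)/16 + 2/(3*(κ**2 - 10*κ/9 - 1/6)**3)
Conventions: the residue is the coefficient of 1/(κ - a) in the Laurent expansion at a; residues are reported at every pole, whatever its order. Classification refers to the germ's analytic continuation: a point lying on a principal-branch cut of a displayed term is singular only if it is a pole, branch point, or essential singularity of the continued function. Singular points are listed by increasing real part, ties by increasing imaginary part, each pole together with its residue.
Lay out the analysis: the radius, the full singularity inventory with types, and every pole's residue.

Denominator factor (κ**2 - 10*κ/9 - 1/6)^3: discriminant 154/81, real irrational roots 5/9 + (1/18)*sqrt(154) and 5/9 - (1/18)*sqrt(154); poles of order 3, moduli 5/9 + (1/18)*sqrt(154) and -5/9 + (1/18)*sqrt(154).
Branch term (2/3)*sqrt(1 - κ/(-3)): its argument vanishes at κ = -3, a square-root branch point, modulus 3.
Branch term (15/16)*log(1 - κ/(3/2)): its argument vanishes at κ = 3/2, a logarithmic branch point, modulus 3/2.
The radius of convergence is the smallest modulus among the singular points: -5/9 + (1/18)*sqrt(154).
The branch terms are analytic at 5/9 - (1/18)*sqrt(154) and contribute nothing to the residue; only the rational part matters.
The factor κ**2 - 10*κ/9 - 1/6 splits as (κ - a)(κ - a') with a = 5/9 - (1/18)*sqrt(154), a' = 5/9 + (1/18)*sqrt(154). At the order-3 pole a set g(κ) = (κ - a)^3*(rational part) = [2/3] / (κ - a')^3.
Order-3 pole: residue = g''(a)/2; g''(5/9 - (1/18)*sqrt(154)) = -(59049/456533)*sqrt(154), so the residue is -(59049/913066)*sqrt(154).
The branch terms are analytic at 5/9 + (1/18)*sqrt(154) and contribute nothing to the residue; only the rational part matters.
The factor κ**2 - 10*κ/9 - 1/6 splits as (κ - a)(κ - a') with a = 5/9 + (1/18)*sqrt(154), a' = 5/9 - (1/18)*sqrt(154). At the order-3 pole a set g(κ) = (κ - a)^3*(rational part) = [2/3] / (κ - a')^3.
Order-3 pole: residue = g''(a)/2; g''(5/9 + (1/18)*sqrt(154)) = (59049/456533)*sqrt(154), so the residue is (59049/913066)*sqrt(154).
List the singular points by increasing real part (a conjugate pair: the negative imaginary part first).

Radius of convergence at 0: -5/9 + (1/18)*sqrt(154).
At -3: an algebraic (square-root) branch point.
At 5/9 - (1/18)*sqrt(154): a pole of order 3; residue -(59049/913066)*sqrt(154).
At 5/9 + (1/18)*sqrt(154): a pole of order 3; residue (59049/913066)*sqrt(154).
At 3/2: a logarithmic branch point.
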